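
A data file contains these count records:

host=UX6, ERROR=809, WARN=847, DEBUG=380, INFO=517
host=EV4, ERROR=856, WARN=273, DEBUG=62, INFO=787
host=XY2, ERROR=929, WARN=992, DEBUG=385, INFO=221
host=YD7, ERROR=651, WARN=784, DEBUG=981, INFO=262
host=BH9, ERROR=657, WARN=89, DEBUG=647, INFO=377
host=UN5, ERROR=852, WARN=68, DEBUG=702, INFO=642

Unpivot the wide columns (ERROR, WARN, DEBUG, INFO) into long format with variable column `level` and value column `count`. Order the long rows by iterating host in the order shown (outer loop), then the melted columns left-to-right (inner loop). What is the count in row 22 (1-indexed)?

24 rows total (6 × 4). Row 22: index ⌊(22-1)/4⌋ = 5 into host → UN5; (22-1) mod 4 = 1 into the melted columns → WARN.
So row 22 is (UN5, WARN, 68); count = 68.

68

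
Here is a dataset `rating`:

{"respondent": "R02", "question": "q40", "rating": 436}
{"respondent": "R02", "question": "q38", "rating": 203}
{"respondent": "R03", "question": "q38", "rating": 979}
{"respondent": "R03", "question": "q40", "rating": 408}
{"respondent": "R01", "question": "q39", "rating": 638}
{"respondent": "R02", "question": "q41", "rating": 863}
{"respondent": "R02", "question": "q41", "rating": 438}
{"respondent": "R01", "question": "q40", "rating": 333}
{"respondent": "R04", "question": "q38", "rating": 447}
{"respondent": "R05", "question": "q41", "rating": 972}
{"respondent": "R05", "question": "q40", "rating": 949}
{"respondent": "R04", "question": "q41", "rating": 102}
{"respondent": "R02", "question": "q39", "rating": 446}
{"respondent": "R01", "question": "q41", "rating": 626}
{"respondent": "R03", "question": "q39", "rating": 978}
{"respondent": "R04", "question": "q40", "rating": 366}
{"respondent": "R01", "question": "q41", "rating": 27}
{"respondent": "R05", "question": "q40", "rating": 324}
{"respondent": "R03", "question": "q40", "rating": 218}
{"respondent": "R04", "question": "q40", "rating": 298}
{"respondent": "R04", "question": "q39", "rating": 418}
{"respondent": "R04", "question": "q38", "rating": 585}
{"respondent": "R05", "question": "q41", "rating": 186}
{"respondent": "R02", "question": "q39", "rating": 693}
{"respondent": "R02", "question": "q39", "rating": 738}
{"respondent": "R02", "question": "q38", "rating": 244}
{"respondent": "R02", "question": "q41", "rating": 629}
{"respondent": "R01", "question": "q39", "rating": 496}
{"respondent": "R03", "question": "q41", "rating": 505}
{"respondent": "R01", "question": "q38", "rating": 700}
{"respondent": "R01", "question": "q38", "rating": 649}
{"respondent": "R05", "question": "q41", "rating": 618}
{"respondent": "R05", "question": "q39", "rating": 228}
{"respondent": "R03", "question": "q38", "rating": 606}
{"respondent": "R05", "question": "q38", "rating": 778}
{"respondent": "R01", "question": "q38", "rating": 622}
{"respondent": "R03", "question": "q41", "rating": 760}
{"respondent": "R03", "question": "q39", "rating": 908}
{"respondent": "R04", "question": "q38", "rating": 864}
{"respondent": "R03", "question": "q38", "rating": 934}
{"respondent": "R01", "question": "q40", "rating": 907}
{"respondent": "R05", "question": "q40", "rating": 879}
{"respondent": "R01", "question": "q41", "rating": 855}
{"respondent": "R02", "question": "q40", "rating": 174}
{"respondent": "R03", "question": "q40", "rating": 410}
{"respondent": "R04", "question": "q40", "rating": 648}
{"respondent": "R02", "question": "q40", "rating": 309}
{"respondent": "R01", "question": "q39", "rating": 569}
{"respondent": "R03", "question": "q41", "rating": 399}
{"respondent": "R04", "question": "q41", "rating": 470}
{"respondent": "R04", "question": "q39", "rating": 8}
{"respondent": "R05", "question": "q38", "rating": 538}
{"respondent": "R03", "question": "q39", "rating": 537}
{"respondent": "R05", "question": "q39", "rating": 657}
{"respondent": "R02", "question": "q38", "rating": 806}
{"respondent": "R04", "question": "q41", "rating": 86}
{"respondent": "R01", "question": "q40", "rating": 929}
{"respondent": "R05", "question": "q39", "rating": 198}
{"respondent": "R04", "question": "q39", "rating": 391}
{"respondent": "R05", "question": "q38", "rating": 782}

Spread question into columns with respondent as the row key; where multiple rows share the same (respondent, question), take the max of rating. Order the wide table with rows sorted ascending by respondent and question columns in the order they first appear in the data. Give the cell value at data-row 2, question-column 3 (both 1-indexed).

With rows sorted ascending by respondent, row 2 is respondent=R02. question columns in first-appearance order: q40, q38, q39, q41; column 3 is q39.
Long rows with respondent=R02, question=q39: max(446, 693, 738) = 738.

738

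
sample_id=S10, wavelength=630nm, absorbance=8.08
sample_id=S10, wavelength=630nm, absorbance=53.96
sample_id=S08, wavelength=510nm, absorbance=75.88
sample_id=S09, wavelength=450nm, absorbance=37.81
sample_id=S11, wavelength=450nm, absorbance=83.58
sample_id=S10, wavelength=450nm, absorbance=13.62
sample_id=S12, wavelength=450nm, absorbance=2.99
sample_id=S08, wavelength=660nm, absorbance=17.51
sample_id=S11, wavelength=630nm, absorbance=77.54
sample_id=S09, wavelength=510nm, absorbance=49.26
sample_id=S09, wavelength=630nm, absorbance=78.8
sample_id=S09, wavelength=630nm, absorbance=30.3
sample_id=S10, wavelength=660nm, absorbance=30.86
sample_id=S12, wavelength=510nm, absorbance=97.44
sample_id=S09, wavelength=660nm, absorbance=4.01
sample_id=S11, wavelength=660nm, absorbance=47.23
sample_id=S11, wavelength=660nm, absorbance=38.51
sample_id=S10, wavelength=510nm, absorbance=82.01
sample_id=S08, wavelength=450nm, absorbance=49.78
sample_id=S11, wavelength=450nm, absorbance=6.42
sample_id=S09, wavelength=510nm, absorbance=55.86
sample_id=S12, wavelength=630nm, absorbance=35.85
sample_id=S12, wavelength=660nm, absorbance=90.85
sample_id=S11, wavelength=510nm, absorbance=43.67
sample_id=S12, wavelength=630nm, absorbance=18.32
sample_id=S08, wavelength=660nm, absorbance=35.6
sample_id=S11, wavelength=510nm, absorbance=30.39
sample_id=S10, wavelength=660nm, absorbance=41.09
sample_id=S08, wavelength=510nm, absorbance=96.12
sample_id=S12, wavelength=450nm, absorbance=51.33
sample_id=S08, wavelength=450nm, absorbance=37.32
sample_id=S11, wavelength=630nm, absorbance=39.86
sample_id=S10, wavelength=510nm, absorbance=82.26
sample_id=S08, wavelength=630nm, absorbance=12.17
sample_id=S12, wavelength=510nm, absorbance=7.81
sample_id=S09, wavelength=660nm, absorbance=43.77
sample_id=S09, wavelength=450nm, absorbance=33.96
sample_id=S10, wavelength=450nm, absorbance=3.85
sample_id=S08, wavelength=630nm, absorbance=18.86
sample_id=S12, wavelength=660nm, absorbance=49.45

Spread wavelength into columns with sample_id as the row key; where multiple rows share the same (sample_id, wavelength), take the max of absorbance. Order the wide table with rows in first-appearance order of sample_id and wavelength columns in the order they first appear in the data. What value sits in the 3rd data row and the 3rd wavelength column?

With rows in first-appearance order of sample_id, row 3 is sample_id=S09. wavelength columns in first-appearance order: 630nm, 510nm, 450nm, 660nm; column 3 is 450nm.
Long rows with sample_id=S09, wavelength=450nm: max(37.81, 33.96) = 37.81.

37.81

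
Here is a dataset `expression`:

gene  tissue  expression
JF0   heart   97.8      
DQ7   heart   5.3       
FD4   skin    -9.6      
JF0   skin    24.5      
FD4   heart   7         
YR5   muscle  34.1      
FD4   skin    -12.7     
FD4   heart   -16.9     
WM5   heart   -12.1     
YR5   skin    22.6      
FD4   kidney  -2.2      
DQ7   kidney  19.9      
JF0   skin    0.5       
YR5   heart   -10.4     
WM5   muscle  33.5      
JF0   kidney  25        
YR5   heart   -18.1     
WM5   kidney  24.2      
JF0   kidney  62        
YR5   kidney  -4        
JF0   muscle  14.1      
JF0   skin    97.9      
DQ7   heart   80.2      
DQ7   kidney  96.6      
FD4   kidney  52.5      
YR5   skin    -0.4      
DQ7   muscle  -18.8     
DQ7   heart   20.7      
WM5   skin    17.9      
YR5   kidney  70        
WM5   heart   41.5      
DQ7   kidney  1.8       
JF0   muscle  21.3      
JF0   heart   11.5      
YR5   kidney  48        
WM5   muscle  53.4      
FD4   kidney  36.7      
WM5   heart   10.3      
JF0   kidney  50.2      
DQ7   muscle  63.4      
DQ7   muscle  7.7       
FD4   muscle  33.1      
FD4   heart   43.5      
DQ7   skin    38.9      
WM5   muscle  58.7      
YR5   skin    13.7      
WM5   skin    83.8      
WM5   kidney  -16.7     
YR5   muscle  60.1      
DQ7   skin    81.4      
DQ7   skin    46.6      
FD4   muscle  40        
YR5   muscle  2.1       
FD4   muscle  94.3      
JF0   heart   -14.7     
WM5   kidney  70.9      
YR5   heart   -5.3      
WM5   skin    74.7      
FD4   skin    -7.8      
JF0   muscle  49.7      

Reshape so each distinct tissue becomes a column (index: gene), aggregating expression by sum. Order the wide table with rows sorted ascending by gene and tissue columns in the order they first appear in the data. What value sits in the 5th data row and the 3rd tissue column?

96.3

With rows sorted ascending by gene, row 5 is gene=YR5. tissue columns in first-appearance order: heart, skin, muscle, kidney; column 3 is muscle.
Long rows with gene=YR5, tissue=muscle: 34.1 + 60.1 + 2.1 = 96.3.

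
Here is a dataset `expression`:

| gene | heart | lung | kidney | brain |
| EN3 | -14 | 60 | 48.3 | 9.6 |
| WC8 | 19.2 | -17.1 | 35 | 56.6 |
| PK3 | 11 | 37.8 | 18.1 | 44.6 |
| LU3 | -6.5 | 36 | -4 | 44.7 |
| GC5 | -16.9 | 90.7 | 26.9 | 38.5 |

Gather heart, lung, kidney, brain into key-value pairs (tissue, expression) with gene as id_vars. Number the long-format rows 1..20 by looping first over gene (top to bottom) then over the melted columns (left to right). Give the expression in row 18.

90.7

20 rows total (5 × 4). Row 18: index ⌊(18-1)/4⌋ = 4 into gene → GC5; (18-1) mod 4 = 1 into the melted columns → lung.
So row 18 is (GC5, lung, 90.7); expression = 90.7.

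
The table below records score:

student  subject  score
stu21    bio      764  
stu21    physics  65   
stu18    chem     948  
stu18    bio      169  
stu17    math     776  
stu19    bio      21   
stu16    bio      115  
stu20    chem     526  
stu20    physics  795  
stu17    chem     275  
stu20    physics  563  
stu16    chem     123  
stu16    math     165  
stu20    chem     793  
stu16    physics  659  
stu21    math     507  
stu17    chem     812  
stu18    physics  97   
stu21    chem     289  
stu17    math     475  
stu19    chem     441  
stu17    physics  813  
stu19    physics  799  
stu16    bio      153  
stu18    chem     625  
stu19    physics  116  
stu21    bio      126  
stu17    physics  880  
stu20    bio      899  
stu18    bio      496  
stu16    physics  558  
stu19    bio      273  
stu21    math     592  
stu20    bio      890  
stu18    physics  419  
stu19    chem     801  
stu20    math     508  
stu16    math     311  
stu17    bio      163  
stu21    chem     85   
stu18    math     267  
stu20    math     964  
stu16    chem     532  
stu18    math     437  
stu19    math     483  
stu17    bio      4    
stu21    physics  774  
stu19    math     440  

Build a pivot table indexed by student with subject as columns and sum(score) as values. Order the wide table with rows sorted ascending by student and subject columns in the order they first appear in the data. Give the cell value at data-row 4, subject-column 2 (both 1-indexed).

With rows sorted ascending by student, row 4 is student=stu19. subject columns in first-appearance order: bio, physics, chem, math; column 2 is physics.
Long rows with student=stu19, subject=physics: 799 + 116 = 915.

915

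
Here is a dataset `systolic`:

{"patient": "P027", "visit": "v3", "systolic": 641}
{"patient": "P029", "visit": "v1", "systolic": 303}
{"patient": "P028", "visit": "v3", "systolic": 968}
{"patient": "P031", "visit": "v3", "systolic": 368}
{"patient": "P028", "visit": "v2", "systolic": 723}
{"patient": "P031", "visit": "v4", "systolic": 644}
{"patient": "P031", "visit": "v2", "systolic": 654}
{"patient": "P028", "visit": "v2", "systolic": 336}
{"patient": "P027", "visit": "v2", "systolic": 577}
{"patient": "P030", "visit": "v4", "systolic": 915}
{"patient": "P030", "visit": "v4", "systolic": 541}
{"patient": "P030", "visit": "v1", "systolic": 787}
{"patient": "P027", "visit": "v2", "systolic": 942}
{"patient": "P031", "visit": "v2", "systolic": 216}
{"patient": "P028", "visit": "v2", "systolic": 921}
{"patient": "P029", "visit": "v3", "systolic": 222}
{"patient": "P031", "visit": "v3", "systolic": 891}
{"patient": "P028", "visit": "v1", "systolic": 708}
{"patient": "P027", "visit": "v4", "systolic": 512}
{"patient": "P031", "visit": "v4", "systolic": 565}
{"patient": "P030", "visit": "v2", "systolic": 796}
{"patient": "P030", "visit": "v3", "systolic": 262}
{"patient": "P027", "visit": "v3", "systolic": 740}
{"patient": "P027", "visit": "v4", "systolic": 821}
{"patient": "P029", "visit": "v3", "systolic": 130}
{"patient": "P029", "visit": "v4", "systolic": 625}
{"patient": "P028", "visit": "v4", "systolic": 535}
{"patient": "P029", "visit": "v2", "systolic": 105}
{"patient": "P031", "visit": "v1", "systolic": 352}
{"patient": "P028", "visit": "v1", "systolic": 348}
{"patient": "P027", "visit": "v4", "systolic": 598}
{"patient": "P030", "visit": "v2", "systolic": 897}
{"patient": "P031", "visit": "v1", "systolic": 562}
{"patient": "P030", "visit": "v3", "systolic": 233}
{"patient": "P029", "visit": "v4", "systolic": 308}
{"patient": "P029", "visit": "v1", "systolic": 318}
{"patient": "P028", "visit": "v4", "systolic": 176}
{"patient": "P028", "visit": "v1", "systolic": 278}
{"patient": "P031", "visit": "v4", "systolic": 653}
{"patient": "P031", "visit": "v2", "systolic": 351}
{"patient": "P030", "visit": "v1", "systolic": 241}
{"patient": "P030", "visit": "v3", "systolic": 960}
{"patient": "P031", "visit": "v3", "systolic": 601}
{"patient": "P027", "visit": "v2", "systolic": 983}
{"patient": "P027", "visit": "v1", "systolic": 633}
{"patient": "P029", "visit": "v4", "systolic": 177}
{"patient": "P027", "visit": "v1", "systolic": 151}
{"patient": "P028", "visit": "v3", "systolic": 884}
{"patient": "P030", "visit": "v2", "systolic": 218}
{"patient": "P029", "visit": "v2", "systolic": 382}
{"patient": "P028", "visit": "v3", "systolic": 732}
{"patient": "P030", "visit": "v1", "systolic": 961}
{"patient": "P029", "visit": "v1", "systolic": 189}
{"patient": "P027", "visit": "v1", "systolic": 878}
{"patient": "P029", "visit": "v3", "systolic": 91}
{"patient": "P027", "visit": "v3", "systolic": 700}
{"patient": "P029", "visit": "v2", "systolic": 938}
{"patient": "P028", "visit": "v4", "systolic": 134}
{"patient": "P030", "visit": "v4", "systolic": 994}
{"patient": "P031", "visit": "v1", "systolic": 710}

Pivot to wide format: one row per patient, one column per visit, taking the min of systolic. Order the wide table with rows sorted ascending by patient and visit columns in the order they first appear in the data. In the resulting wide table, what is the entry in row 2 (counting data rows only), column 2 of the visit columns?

With rows sorted ascending by patient, row 2 is patient=P028. visit columns in first-appearance order: v3, v1, v2, v4; column 2 is v1.
Long rows with patient=P028, visit=v1: min(708, 348, 278) = 278.

278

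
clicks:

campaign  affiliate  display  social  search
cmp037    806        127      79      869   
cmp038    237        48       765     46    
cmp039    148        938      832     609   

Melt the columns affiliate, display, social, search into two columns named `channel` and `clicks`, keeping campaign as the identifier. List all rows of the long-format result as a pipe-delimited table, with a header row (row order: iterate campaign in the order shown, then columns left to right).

Each (campaign, column) pair becomes one row: 3 × 4 = 12 rows.
For example, (cmp037, affiliate) → clicks=806.

| campaign | channel | clicks |
| cmp037 | affiliate | 806 |
| cmp037 | display | 127 |
| cmp037 | social | 79 |
| cmp037 | search | 869 |
| cmp038 | affiliate | 237 |
| cmp038 | display | 48 |
| cmp038 | social | 765 |
| cmp038 | search | 46 |
| cmp039 | affiliate | 148 |
| cmp039 | display | 938 |
| cmp039 | social | 832 |
| cmp039 | search | 609 |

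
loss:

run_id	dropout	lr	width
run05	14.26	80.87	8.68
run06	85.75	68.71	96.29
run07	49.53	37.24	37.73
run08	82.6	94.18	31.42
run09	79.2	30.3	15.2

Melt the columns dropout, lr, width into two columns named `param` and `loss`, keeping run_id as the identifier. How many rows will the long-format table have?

5 run_id values × 3 melted columns = 15 rows.

15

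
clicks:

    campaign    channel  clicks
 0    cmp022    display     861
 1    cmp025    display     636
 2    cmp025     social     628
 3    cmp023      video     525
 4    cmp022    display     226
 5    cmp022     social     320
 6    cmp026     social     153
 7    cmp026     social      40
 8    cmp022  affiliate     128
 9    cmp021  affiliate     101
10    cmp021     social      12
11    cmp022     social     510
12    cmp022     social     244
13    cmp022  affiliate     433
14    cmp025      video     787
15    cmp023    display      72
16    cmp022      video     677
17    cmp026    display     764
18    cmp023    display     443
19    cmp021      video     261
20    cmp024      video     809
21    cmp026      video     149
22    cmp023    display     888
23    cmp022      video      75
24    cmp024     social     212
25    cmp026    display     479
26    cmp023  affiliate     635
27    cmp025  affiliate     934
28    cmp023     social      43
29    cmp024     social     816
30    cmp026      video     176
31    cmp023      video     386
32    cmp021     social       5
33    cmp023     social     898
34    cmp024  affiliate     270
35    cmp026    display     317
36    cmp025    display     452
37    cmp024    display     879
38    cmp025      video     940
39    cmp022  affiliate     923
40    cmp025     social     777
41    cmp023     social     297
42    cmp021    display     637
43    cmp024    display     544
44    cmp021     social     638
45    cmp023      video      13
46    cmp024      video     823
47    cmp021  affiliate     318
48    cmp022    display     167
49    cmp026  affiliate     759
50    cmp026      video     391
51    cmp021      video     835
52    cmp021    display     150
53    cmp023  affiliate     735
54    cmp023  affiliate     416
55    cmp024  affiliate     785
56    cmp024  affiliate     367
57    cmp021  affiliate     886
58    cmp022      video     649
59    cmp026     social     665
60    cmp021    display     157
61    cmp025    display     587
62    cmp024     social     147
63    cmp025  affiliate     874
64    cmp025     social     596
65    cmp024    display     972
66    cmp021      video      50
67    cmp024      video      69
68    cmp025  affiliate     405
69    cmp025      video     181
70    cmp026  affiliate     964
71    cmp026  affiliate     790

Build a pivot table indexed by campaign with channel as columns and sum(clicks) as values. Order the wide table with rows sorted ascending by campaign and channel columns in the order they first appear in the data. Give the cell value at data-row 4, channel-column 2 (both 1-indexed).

With rows sorted ascending by campaign, row 4 is campaign=cmp024. channel columns in first-appearance order: display, social, video, affiliate; column 2 is social.
Long rows with campaign=cmp024, channel=social: 212 + 816 + 147 = 1175.

1175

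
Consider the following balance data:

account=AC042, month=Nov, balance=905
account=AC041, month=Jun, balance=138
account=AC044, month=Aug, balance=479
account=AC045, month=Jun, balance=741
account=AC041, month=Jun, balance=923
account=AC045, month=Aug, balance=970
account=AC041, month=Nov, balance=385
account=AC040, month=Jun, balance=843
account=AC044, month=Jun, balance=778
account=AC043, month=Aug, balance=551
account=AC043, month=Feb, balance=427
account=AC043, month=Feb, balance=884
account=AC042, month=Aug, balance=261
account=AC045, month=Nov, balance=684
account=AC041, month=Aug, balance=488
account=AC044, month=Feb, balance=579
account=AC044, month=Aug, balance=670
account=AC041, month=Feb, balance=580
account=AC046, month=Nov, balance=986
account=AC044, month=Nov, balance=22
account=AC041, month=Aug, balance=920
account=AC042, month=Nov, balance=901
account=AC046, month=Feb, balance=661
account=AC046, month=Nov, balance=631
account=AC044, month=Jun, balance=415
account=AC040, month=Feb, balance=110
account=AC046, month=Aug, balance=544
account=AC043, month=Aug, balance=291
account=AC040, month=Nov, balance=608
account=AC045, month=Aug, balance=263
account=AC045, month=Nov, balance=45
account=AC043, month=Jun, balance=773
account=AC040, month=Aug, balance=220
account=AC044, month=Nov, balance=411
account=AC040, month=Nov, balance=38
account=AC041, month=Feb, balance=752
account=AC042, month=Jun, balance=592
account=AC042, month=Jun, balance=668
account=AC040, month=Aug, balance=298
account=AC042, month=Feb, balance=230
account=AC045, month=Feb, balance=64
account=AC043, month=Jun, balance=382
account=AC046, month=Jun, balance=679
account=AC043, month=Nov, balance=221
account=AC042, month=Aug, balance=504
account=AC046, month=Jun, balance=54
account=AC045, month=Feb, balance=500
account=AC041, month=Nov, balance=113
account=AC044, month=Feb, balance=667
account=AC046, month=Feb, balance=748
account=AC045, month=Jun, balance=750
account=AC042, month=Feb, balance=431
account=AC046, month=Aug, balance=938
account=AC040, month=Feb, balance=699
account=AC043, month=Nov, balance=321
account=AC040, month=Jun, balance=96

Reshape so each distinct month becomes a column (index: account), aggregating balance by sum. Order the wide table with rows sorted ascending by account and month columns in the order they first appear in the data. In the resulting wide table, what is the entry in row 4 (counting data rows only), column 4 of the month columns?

1311

With rows sorted ascending by account, row 4 is account=AC043. month columns in first-appearance order: Nov, Jun, Aug, Feb; column 4 is Feb.
Long rows with account=AC043, month=Feb: 427 + 884 = 1311.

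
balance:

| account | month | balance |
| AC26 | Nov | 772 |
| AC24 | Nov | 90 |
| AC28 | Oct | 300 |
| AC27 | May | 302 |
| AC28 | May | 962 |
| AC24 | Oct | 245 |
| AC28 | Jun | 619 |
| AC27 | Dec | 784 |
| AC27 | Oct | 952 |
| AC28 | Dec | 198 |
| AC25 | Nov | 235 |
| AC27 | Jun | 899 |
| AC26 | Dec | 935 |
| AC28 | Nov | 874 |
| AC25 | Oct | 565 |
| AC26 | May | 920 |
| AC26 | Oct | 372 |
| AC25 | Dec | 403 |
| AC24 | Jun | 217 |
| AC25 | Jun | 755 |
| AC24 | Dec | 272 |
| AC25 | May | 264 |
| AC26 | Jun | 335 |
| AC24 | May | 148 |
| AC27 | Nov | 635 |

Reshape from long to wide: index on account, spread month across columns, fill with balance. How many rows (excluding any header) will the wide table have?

5

5 distinct account values → 5 rows.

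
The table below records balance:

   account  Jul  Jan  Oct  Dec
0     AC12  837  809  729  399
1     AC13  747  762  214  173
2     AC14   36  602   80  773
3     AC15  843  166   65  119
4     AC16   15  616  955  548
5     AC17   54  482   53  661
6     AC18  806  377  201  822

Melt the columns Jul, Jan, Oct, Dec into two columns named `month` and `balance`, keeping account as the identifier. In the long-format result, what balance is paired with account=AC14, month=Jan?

Unpivoting turns each (account, wide-column) pair into one long row.
The wide cell at row AC14, column Jan holds 602, so the long row (AC14, Jan) has balance=602.

602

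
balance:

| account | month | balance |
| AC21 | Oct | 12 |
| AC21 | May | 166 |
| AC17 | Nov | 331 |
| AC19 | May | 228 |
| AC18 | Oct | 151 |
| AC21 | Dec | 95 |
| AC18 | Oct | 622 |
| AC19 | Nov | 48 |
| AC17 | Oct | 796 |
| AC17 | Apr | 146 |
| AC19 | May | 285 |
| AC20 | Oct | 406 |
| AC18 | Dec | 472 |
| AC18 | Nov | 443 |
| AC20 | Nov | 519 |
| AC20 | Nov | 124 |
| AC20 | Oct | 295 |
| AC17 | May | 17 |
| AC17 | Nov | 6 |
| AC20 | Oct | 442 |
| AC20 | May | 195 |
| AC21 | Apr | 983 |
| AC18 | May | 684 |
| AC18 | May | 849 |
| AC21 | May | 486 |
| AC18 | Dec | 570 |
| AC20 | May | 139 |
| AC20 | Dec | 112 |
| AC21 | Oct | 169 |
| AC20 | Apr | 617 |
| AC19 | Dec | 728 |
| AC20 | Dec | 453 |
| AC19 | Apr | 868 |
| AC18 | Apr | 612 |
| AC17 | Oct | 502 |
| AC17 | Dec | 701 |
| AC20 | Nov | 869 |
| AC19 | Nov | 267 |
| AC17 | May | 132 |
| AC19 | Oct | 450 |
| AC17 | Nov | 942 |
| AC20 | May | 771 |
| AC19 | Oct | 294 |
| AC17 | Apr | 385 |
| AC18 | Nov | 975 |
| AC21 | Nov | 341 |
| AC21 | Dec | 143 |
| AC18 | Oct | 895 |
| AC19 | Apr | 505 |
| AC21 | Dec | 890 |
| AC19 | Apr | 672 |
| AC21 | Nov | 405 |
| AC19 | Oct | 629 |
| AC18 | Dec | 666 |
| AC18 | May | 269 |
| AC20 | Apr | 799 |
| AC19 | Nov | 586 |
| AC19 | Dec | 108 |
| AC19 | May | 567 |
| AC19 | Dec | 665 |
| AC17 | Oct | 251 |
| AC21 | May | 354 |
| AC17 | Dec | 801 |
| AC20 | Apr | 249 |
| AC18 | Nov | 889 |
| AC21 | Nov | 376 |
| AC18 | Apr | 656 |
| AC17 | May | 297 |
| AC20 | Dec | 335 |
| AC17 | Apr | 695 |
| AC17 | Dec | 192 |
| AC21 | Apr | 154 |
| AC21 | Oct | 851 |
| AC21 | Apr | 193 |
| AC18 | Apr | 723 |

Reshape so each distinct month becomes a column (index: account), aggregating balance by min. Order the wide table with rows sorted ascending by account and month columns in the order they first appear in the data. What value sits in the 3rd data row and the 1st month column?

294

With rows sorted ascending by account, row 3 is account=AC19. month columns in first-appearance order: Oct, May, Nov, Dec, Apr; column 1 is Oct.
Long rows with account=AC19, month=Oct: min(450, 294, 629) = 294.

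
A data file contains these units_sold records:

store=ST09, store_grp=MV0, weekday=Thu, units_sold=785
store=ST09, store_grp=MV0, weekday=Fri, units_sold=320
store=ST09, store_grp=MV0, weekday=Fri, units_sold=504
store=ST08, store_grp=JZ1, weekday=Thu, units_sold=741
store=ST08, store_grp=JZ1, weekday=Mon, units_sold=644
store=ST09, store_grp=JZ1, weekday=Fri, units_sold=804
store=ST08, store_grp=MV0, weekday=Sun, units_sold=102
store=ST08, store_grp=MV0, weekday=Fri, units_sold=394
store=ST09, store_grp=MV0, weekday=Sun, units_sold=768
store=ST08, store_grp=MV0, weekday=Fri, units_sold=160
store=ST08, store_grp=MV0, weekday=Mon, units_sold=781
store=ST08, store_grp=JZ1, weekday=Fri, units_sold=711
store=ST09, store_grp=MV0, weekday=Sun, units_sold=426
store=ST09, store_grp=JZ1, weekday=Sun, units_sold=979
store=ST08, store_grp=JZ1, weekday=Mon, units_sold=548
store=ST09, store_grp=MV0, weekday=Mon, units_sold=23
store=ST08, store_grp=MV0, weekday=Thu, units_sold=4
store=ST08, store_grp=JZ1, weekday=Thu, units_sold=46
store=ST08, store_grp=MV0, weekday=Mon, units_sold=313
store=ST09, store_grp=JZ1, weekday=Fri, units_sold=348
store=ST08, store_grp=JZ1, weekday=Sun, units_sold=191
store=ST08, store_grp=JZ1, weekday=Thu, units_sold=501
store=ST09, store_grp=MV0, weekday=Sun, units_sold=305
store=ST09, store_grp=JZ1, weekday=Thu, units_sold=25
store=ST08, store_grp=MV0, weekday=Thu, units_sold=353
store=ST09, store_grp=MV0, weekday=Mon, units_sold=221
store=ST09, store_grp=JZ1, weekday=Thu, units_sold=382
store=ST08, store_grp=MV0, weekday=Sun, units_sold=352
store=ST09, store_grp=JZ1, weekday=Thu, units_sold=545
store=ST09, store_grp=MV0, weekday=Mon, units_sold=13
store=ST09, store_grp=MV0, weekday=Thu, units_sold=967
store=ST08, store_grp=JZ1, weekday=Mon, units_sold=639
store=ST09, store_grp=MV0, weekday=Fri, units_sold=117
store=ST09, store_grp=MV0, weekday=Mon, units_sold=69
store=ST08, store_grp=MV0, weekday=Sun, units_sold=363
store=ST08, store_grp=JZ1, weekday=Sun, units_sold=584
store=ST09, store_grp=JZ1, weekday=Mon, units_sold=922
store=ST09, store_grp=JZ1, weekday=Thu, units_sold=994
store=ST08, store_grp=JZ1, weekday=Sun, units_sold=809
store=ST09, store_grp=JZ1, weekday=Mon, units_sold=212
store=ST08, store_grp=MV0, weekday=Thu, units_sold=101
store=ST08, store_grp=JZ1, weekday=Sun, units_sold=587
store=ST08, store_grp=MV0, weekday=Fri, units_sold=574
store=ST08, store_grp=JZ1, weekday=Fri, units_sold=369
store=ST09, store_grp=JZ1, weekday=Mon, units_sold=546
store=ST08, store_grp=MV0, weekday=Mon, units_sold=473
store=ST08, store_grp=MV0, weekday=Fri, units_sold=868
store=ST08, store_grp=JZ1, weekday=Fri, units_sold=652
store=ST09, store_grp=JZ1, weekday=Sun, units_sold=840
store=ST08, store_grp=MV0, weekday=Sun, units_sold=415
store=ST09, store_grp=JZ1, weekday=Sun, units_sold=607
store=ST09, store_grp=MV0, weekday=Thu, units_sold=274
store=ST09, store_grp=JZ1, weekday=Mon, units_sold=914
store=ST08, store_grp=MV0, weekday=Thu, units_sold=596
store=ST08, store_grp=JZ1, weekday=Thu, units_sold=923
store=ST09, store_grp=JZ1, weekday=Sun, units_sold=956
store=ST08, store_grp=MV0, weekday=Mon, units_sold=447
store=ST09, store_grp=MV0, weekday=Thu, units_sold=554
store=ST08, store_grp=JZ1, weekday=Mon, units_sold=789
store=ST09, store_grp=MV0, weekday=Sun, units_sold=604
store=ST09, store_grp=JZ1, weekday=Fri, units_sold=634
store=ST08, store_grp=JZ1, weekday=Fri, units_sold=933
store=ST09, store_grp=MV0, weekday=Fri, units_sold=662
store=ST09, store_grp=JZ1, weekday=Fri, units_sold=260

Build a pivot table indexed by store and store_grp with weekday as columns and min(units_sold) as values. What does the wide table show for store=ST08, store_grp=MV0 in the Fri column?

Rows with store=ST08, store_grp=MV0 and weekday=Fri: units_sold values are 394, 160, 574, 868.
min(394, 160, 574, 868) = 160.

160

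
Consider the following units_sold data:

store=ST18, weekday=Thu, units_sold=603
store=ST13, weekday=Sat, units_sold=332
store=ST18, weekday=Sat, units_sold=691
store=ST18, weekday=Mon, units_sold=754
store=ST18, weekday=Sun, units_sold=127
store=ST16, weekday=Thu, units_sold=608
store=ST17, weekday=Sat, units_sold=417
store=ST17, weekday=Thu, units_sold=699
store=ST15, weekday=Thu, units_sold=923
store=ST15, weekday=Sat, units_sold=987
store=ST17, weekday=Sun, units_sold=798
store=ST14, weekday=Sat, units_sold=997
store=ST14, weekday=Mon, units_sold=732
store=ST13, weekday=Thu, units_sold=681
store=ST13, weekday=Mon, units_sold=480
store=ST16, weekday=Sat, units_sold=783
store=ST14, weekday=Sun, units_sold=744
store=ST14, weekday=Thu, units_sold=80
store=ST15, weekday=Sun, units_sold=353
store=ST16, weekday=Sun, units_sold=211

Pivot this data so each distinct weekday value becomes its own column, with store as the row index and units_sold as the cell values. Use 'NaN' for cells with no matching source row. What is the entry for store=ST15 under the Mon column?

No long-format row has store=ST15 and weekday=Mon, so the cell is NaN.

NaN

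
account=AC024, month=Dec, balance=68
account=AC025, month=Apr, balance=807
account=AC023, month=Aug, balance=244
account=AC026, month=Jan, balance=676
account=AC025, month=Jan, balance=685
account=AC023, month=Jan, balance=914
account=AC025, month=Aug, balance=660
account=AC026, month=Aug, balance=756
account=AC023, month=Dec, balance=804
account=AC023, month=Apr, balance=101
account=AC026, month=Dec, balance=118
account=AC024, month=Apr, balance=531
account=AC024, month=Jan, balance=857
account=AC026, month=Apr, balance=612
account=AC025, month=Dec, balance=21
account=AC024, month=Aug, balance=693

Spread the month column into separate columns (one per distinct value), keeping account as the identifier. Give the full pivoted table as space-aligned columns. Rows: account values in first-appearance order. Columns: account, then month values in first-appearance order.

account  Dec  Apr  Aug  Jan
AC024    68   531  693  857
AC025    21   807  660  685
AC023    804  101  244  914
AC026    118  612  756  676

Columns: account plus the 4 distinct month values (Dec, Apr, Aug, Jan).
For example, row AC024 column Dec takes balance=68 from the long row (AC024, Dec).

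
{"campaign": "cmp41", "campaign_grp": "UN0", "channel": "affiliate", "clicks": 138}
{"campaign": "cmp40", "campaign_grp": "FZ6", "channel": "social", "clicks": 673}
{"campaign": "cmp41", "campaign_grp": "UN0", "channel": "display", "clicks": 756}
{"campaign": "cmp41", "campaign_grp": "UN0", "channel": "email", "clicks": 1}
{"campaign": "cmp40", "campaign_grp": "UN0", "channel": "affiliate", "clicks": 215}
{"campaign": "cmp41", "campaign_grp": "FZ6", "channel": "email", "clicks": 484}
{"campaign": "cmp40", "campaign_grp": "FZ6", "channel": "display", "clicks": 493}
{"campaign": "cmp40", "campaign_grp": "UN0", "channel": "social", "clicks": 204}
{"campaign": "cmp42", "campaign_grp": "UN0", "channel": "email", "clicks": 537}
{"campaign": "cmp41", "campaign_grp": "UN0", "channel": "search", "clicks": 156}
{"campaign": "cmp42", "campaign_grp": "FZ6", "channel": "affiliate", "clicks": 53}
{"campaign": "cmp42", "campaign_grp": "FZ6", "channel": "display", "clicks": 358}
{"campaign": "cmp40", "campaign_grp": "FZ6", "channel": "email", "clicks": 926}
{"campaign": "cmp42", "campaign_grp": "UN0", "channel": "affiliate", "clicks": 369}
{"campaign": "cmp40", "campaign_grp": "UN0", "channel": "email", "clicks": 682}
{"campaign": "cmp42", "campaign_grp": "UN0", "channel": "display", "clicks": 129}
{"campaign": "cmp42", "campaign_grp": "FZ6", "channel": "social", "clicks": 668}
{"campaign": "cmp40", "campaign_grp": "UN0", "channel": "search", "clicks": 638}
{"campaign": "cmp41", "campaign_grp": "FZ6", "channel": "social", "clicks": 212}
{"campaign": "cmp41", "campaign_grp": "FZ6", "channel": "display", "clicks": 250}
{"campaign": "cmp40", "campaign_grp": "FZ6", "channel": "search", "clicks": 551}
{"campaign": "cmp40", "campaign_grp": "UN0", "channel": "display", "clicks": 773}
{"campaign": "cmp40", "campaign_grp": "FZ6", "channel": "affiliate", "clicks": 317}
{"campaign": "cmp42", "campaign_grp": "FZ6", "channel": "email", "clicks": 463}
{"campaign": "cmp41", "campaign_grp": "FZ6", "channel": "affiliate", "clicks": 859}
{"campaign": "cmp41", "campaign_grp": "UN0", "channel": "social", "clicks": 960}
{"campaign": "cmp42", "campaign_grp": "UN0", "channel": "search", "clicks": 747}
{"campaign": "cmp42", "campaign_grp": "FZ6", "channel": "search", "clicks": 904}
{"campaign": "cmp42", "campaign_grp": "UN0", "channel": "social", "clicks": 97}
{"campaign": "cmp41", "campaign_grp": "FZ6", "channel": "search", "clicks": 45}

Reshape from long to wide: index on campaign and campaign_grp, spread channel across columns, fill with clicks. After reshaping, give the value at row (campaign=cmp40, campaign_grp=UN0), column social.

Wide layout: rows indexed by campaign and campaign_grp, columns are the 5 distinct channel values (affiliate, social, display, email, search).
Cell (campaign=cmp40, campaign_grp=UN0, channel=social) draws from the long row where campaign=cmp40, campaign_grp=UN0 and channel=social, which has clicks=204.

204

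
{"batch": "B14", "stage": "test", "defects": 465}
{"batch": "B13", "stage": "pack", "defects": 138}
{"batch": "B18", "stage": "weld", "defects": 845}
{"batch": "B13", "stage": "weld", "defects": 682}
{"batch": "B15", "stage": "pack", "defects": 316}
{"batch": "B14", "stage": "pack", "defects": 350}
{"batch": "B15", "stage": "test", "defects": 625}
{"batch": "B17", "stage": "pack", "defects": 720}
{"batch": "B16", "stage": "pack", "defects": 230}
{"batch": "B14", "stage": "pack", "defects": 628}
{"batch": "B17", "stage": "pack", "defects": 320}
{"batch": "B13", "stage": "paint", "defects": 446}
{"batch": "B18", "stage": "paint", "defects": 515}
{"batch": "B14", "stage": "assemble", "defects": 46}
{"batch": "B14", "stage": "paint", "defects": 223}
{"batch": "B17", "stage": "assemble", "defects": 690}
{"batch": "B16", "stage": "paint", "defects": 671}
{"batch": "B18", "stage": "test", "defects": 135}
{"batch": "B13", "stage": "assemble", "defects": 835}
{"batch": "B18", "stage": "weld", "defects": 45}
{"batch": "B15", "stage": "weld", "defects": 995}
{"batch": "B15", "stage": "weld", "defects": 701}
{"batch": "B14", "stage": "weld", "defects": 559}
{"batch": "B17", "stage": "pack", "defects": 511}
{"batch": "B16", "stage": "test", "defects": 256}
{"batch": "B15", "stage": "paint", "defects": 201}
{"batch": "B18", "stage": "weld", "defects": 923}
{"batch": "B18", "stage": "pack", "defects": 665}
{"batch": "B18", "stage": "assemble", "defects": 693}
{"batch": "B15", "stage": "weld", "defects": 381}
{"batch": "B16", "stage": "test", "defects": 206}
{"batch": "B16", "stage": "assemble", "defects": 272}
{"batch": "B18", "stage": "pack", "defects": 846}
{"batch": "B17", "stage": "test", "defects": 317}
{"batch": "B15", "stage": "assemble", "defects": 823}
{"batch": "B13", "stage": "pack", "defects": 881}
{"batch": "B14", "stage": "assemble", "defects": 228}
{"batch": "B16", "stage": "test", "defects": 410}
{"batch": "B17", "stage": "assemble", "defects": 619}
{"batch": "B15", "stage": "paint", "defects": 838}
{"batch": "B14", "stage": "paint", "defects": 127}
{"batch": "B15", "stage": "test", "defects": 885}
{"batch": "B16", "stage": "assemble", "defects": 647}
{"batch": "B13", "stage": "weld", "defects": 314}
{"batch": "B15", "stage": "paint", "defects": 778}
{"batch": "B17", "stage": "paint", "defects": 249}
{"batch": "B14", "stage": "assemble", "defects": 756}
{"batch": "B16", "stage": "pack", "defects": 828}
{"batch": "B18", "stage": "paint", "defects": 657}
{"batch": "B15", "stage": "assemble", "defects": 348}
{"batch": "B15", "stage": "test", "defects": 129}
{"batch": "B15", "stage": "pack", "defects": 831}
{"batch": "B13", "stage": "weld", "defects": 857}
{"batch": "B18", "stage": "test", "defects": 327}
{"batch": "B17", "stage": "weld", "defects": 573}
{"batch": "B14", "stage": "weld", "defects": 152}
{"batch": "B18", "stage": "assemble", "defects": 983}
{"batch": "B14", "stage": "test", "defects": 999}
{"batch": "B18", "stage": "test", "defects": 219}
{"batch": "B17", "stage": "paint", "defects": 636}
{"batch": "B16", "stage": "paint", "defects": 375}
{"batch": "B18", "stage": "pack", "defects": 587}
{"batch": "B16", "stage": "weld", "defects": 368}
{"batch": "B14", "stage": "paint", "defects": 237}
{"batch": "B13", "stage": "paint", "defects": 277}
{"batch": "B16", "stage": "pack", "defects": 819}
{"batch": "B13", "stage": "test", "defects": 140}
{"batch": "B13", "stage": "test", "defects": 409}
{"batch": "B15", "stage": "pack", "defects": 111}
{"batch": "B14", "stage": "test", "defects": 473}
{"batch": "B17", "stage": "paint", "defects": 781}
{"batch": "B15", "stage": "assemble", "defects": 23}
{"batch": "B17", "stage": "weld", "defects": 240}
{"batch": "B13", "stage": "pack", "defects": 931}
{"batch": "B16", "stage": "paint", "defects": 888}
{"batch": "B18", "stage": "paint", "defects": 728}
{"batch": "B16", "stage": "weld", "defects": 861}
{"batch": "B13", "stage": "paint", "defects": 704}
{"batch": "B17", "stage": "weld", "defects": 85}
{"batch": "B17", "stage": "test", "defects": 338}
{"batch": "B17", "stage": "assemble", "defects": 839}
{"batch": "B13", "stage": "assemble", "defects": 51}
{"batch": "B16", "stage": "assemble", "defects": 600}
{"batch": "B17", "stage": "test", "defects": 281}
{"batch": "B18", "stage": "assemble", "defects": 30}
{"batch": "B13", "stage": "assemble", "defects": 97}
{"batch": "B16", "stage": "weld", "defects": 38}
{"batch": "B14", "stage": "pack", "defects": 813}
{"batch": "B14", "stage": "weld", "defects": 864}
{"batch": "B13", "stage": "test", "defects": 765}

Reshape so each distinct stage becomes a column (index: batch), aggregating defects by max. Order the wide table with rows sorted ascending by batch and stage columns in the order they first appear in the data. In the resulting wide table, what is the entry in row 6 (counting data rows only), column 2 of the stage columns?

With rows sorted ascending by batch, row 6 is batch=B18. stage columns in first-appearance order: test, pack, weld, paint, assemble; column 2 is pack.
Long rows with batch=B18, stage=pack: max(665, 846, 587) = 846.

846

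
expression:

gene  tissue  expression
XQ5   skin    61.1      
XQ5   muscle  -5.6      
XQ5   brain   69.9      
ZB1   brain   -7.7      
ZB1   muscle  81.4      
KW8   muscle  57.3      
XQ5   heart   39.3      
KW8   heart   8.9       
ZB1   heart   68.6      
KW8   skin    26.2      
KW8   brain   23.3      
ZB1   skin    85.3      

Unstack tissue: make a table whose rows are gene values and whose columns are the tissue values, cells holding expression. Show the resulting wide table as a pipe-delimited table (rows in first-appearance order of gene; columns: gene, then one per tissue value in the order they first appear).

Columns: gene plus the 4 distinct tissue values (skin, muscle, brain, heart).
For example, row XQ5 column skin takes expression=61.1 from the long row (XQ5, skin).

| gene | skin | muscle | brain | heart |
| XQ5 | 61.1 | -5.6 | 69.9 | 39.3 |
| ZB1 | 85.3 | 81.4 | -7.7 | 68.6 |
| KW8 | 26.2 | 57.3 | 23.3 | 8.9 |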